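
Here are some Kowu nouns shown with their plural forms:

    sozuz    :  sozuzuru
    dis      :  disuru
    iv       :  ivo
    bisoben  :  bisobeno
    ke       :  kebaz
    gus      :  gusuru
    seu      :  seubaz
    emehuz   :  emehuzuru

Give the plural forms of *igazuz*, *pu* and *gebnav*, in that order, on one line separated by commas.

igazuzuru, pubaz, gebnavo

Looking at the final sound of each stem: -uru when the stem ends in a sibilant (*sozuz*, *dis*, *gus*, *emehuz*); -o when the stem ends in a non-sibilant consonant (*iv*, *bisoben*); -baz when the stem ends in a vowel (*ke*, *seu*).
*igazuz* — final sound /z/ (a sibilant) → -uru → *igazuzuru*.
*pu* — final sound /u/ (a vowel) → -baz → *pubaz*.
Since the final sound of *gebnav* is /v/ (a non-sibilant consonant), it takes -o, giving *gebnavo*.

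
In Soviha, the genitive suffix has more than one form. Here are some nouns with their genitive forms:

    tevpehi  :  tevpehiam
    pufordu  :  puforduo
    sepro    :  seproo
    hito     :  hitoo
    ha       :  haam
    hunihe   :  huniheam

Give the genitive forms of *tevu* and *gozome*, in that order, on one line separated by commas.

The alternation tracks the last vowel of the stem — -o when the last vowel of the stem is a rounded vowel (*pufordu*, *sepro*, *hito*); -am when the last vowel of the stem is an unrounded vowel (*tevpehi*, *ha*, *hunihe*).
*tevu* — last vowel /u/ (a rounded vowel) → -o → *tevuo*.
The last vowel of *gozome* is /e/, which is an unrounded vowel, so the suffix is -am, giving *gozomeam*.

tevuo, gozomeam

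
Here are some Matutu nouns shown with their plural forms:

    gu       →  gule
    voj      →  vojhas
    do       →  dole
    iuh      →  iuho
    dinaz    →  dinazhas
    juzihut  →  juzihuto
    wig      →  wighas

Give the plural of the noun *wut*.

The pattern is voicing of the final sound: -o when the stem ends in a voiceless consonant (*iuh*, *juzihut*); -has when the stem ends in a voiced consonant (*voj*, *dinaz*, *wig*); -le when the stem ends in a vowel (*gu*, *do*).
*wut*: final sound = /t/, a voiceless consonant → -o → *wuto*.

wuto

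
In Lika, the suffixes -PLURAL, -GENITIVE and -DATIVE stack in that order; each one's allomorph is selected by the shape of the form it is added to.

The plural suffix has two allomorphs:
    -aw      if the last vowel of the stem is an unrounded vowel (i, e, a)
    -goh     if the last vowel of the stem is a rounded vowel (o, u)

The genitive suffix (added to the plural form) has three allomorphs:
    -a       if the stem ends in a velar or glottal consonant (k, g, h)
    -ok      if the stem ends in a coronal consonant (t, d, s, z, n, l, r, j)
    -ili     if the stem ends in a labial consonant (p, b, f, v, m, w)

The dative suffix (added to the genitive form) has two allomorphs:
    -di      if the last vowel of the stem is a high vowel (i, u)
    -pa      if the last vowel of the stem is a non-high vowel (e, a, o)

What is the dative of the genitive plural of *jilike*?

jilikeawilidi

Since the last vowel of *jilike* is /e/ (an unrounded vowel), it takes -aw, giving *jilikeaw*.
Since the final consonant of the plural form *jilikeaw* is /w/ (labial), it takes -ili, giving *jilikeawili*.
The genitive form *jilikeawili*: last vowel = /i/, a high vowel → -di → *jilikeawilidi*.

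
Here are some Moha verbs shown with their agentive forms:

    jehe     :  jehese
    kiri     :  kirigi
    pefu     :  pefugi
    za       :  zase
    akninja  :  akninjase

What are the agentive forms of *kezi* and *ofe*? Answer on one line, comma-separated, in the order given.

The alternation tracks the last vowel of the stem — -gi when the last vowel of the stem is a high vowel (*kiri*, *pefu*); -se when the last vowel of the stem is a non-high vowel (*jehe*, *za*, *akninja*).
Since the last vowel of *kezi* is /i/ (a high vowel), it takes -gi, giving *kezigi*.
*ofe* — last vowel /e/ (a non-high vowel) → -se → *ofese*.

kezigi, ofese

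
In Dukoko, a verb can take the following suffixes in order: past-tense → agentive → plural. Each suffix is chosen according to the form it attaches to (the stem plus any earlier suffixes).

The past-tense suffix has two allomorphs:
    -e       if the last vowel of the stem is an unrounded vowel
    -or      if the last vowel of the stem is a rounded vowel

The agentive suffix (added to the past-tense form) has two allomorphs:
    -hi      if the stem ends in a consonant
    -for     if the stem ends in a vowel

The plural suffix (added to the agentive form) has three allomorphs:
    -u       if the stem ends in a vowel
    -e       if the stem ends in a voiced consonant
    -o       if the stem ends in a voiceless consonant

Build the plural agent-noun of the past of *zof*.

The last vowel of *zof* is /o/, which is a rounded vowel, so the past-tense suffix is -or, giving *zofor*.
Since the final sound of the past-tense form *zofor* is /r/ (a consonant), it takes -hi, giving *zoforhi*.
The final sound of the agentive form *zoforhi* is /i/, which is a vowel, so the plural suffix is -u, giving *zoforhiu*.

zoforhiu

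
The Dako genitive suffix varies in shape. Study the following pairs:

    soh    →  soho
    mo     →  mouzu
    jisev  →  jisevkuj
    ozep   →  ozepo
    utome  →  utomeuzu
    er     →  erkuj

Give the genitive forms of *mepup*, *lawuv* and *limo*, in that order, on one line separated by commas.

mepupo, lawuvkuj, limouzu

The suffix is conditioned by the final sound: -o when the stem ends in a voiceless consonant (*soh*, *ozep*); -kuj when the stem ends in a voiced consonant (*jisev*, *er*); -uzu when the stem ends in a vowel (*mo*, *utome*).
*mepup*: final sound = /p/, a voiceless consonant → -o → *mepupo*.
The final sound of *lawuv* is /v/, which is a voiced consonant, so the suffix is -kuj, giving *lawuvkuj*.
*limo* — final sound /o/ (a vowel) → -uzu → *limouzu*.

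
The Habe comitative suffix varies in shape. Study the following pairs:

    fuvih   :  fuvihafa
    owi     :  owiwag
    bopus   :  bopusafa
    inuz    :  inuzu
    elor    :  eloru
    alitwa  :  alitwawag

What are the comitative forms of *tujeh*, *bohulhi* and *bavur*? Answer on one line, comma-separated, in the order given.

tujehafa, bohulhiwag, bavuru

The pattern is voicing of the final sound: -afa when the stem ends in a voiceless consonant (*fuvih*, *bopus*); -u when the stem ends in a voiced consonant (*inuz*, *elor*); -wag when the stem ends in a vowel (*owi*, *alitwa*).
*tujeh* — final sound /h/ (a voiceless consonant) → -afa → *tujehafa*.
The final sound of *bohulhi* is /i/, which is a vowel, so the suffix is -wag, giving *bohulhiwag*.
The final sound of *bavur* is /r/, which is a voiced consonant, so the suffix is -u, giving *bavuru*.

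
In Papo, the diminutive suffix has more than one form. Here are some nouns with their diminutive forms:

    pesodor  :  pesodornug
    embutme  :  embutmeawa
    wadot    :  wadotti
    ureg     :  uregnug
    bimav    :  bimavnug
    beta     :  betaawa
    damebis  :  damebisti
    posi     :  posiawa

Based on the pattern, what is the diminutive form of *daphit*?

The alternation tracks the final sound of the stem — -ti when the stem ends in a voiceless consonant (*wadot*, *damebis*); -nug when the stem ends in a voiced consonant (*pesodor*, *ureg*, *bimav*); -awa when the stem ends in a vowel (*embutme*, *beta*, *posi*).
Since the final sound of *daphit* is /t/ (a voiceless consonant), it takes -ti, giving *daphitti*.

daphitti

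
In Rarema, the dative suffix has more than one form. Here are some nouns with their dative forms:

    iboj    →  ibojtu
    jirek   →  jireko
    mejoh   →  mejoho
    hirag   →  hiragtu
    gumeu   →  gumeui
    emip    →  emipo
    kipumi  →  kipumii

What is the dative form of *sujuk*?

sujuko

The suffix is conditioned by the final sound: -o when the stem ends in a voiceless consonant (*jirek*, *mejoh*, *emip*); -tu when the stem ends in a voiced consonant (*iboj*, *hirag*); -i when the stem ends in a vowel (*gumeu*, *kipumi*).
Since the final sound of *sujuk* is /k/ (a voiceless consonant), it takes -o, giving *sujuko*.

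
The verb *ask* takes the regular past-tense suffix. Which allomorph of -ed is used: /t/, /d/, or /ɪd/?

/t/

The stem *ask* ends in a voiceless consonant other than /t/.
The -ed suffix is realized as /ɪd/ after /t, d/; as /t/ after other voiceless consonants; and as /d/ after other voiced sounds.
So -ed on *ask* is pronounced /t/.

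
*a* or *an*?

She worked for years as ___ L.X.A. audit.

The indefinite article is chosen by the initial *sound* of the following word, not its spelling.
The initialism *L.X.A.* is read letter by letter; the first letter, L, is pronounced /ɛl/, which begins with a vowel sound.
So the article is *an*: She worked for years as an L.X.A. audit.

an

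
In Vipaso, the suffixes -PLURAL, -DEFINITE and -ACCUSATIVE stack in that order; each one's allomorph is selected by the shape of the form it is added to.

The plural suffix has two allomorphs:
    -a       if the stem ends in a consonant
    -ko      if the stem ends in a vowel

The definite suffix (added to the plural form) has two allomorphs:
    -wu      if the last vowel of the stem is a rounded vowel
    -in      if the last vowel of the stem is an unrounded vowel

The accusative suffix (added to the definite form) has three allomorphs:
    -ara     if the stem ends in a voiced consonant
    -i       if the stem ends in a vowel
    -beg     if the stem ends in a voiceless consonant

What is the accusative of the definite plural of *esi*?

*esi* — final sound /i/ (a vowel) → -ko → *esiko*.
Since the last vowel of the plural form *esiko* is /o/ (a rounded vowel), it takes -wu, giving *esikowu*.
Since the final sound of the definite form *esikowu* is /u/ (a vowel), it takes -i, giving *esikowui*.

esikowui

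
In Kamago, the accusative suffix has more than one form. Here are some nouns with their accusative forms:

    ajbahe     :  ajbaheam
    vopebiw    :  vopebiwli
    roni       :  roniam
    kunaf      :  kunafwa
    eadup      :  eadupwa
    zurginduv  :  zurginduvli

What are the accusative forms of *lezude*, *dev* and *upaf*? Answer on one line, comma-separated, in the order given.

lezudeam, devli, upafwa

The alternation tracks the final sound of the stem — -wa when the stem ends in a voiceless consonant (*kunaf*, *eadup*); -li when the stem ends in a voiced consonant (*vopebiw*, *zurginduv*); -am when the stem ends in a vowel (*ajbahe*, *roni*).
The final sound of *lezude* is /e/, which is a vowel, so the suffix is -am, giving *lezudeam*.
Since the final sound of *dev* is /v/ (a voiced consonant), it takes -li, giving *devli*.
*upaf* — final sound /f/ (a voiceless consonant) → -wa → *upafwa*.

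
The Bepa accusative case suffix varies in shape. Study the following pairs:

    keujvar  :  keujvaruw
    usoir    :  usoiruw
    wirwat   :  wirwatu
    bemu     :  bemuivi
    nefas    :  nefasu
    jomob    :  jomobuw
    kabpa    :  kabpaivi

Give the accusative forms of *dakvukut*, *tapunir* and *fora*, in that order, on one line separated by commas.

Looking at the final sound of each stem: -u when the stem ends in a voiceless consonant (*wirwat*, *nefas*); -uw when the stem ends in a voiced consonant (*keujvar*, *usoir*, *jomob*); -ivi when the stem ends in a vowel (*bemu*, *kabpa*).
Since the final sound of *dakvukut* is /t/ (a voiceless consonant), it takes -u, giving *dakvukutu*.
*tapunir*: final sound = /r/, a voiced consonant → -uw → *tapuniruw*.
Since the final sound of *fora* is /a/ (a vowel), it takes -ivi, giving *foraivi*.

dakvukutu, tapuniruw, foraivi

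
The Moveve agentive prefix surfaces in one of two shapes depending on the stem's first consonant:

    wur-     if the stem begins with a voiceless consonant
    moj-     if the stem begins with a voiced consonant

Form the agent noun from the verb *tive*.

wurtive

*tive*: first consonant = /t/, voiceless → wur- → *wurtive*.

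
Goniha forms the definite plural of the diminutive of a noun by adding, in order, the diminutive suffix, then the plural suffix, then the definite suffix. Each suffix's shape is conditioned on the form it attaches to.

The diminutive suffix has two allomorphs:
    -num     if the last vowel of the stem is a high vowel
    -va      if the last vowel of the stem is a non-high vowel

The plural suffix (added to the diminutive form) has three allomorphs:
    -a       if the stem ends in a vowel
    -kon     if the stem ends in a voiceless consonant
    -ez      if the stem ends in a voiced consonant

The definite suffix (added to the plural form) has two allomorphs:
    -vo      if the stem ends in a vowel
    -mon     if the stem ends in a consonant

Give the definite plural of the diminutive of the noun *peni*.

*peni* — last vowel /i/ (a high vowel) → -num → *peninum*.
Since the final sound of the diminutive form *peninum* is /m/ (a voiced consonant), it takes -ez, giving *peninumez*.
The plural form *peninumez*: final sound = /z/, a consonant → -mon → *peninumezmon*.

peninumezmon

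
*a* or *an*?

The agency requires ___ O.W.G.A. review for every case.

an

The indefinite article is chosen by the initial *sound* of the following word, not its spelling.
The initialism *O.W.G.A.* is read letter by letter; the first letter, O, is pronounced /oʊ/, which begins with a vowel sound.
So the article is *an*: The agency requires an O.W.G.A. review for every case.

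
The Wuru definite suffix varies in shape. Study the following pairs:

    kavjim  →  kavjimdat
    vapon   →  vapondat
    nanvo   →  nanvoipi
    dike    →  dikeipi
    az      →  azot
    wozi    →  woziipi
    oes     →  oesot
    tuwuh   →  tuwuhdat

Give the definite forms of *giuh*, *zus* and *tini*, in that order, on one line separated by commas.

giuhdat, zusot, tiniipi

Looking at the final sound of each stem: -ot when the stem ends in a sibilant (*az*, *oes*); -dat when the stem ends in a non-sibilant consonant (*kavjim*, *vapon*, *tuwuh*); -ipi when the stem ends in a vowel (*nanvo*, *dike*, *wozi*).
The final sound of *giuh* is /h/, which is a non-sibilant consonant, so the suffix is -dat, giving *giuhdat*.
Since the final sound of *zus* is /s/ (a sibilant), it takes -ot, giving *zusot*.
*tini*: final sound = /i/, a vowel → -ipi → *tiniipi*.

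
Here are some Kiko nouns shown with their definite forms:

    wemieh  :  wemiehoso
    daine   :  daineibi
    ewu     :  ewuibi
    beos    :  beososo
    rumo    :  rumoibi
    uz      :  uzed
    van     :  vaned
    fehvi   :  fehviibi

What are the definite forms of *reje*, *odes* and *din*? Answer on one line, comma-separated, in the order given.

The alternation tracks the final sound of the stem — -oso when the stem ends in a voiceless consonant (*wemieh*, *beos*); -ed when the stem ends in a voiced consonant (*uz*, *van*); -ibi when the stem ends in a vowel (*daine*, *ewu*, *rumo*, *fehvi*).
*reje* — final sound /e/ (a vowel) → -ibi → *rejeibi*.
Since the final sound of *odes* is /s/ (a voiceless consonant), it takes -oso, giving *odesoso*.
*din* — final sound /n/ (a voiced consonant) → -ed → *dined*.

rejeibi, odesoso, dined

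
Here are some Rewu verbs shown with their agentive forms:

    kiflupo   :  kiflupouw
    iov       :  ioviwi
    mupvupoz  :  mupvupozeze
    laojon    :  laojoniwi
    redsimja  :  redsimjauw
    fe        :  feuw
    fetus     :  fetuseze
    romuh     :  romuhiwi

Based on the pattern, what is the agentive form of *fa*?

fauw

The alternation tracks the final sound of the stem — -eze when the stem ends in a sibilant (*mupvupoz*, *fetus*); -iwi when the stem ends in a non-sibilant consonant (*iov*, *laojon*, *romuh*); -uw when the stem ends in a vowel (*kiflupo*, *redsimja*, *fe*).
Since the final sound of *fa* is /a/ (a vowel), it takes -uw, giving *fauw*.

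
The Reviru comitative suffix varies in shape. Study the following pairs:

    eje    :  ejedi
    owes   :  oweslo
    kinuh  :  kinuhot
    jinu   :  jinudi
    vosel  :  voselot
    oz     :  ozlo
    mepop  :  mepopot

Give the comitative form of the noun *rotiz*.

rotizlo

Looking at the final sound of each stem: -lo when the stem ends in a sibilant (*owes*, *oz*); -ot when the stem ends in a non-sibilant consonant (*kinuh*, *vosel*, *mepop*); -di when the stem ends in a vowel (*eje*, *jinu*).
Since the final sound of *rotiz* is /z/ (a sibilant), it takes -lo, giving *rotizlo*.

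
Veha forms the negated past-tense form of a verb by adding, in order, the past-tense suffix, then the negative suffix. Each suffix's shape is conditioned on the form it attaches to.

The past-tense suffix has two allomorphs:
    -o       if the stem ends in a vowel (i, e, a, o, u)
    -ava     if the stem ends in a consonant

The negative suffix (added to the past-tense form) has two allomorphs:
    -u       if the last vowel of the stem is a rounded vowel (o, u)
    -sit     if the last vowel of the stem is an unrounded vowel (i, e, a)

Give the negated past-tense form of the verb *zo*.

The final sound of *zo* is /o/, which is a vowel, so the past-tense suffix is -o, giving *zoo*.
The past-tense form *zoo* — last vowel /o/ (a rounded vowel) → -u → *zoou*.

zoou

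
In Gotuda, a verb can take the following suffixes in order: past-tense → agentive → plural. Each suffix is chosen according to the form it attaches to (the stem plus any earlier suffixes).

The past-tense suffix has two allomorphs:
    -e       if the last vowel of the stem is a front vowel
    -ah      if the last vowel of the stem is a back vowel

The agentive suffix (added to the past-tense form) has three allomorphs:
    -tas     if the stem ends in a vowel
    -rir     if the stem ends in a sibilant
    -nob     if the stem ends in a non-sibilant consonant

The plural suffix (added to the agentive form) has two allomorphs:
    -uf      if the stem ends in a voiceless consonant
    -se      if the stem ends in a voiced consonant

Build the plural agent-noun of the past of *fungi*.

*fungi*: last vowel = /i/, a front vowel → -e → *fungie*.
The past-tense form *fungie*: final sound = /e/, a vowel → -tas → *fungietas*.
The final consonant of the agentive form *fungietas* is /s/, which is voiceless, so the plural suffix is -uf, giving *fungietasuf*.

fungietasuf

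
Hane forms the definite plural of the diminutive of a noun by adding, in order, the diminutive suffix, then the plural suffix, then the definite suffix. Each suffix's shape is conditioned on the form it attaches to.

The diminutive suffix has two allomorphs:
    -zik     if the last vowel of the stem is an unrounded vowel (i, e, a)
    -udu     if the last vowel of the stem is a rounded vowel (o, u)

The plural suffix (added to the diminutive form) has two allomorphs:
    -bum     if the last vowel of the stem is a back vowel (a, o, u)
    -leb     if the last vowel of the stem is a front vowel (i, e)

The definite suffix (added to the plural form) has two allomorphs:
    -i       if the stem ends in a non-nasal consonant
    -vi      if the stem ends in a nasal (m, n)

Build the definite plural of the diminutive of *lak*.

*lak*: last vowel = /a/, an unrounded vowel → -zik → *lakzik*.
Since the last vowel of the diminutive form *lakzik* is /i/ (a front vowel), it takes -leb, giving *lakzikleb*.
The final consonant of the plural form *lakzikleb* is /b/, which is non-nasal, so the definite suffix is -i, giving *lakziklebi*.

lakziklebi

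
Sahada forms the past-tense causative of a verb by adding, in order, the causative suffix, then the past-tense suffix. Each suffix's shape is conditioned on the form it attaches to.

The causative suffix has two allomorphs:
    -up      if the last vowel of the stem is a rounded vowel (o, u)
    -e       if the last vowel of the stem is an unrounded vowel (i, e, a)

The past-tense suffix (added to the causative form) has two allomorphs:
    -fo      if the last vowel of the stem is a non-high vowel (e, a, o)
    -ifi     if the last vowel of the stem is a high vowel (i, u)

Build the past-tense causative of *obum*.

*obum*: last vowel = /u/, a rounded vowel → -up → *obumup*.
Since the last vowel of the causative form *obumup* is /u/ (a high vowel), it takes -ifi, giving *obumupifi*.

obumupifi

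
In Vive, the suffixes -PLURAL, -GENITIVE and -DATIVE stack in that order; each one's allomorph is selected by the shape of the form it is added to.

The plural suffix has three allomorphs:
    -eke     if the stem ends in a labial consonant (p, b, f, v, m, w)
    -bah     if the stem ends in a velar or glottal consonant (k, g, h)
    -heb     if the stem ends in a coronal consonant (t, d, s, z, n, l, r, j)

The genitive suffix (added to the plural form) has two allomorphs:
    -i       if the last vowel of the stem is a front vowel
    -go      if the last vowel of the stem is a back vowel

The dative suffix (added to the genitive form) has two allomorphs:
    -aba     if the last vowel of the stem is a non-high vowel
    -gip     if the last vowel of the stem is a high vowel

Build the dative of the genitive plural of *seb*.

sebekeigip

The final consonant of *seb* is /b/, which is labial, so the plural suffix is -eke, giving *sebeke*.
Since the last vowel of the plural form *sebeke* is /e/ (a front vowel), it takes -i, giving *sebekei*.
The genitive form *sebekei* — last vowel /i/ (a high vowel) → -gip → *sebekeigip*.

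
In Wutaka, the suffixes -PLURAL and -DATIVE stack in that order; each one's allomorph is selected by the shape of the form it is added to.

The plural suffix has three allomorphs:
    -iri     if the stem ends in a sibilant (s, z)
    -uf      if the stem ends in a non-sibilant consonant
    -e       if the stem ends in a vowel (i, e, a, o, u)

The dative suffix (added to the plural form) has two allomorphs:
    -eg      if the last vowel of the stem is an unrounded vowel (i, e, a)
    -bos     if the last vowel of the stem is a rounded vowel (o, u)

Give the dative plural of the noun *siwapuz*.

siwapuzirieg

Since the final sound of *siwapuz* is /z/ (a sibilant), it takes -iri, giving *siwapuziri*.
The last vowel of the plural form *siwapuziri* is /i/, which is an unrounded vowel, so the dative suffix is -eg, giving *siwapuzirieg*.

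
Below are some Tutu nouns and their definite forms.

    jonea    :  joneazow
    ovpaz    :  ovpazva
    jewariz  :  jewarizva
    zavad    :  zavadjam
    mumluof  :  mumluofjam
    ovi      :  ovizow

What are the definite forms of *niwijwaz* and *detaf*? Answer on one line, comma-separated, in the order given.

Looking at the final sound of each stem: -va when the stem ends in a sibilant (*ovpaz*, *jewariz*); -jam when the stem ends in a non-sibilant consonant (*zavad*, *mumluof*); -zow when the stem ends in a vowel (*jonea*, *ovi*).
Since the final sound of *niwijwaz* is /z/ (a sibilant), it takes -va, giving *niwijwazva*.
Since the final sound of *detaf* is /f/ (a non-sibilant consonant), it takes -jam, giving *detafjam*.

niwijwazva, detafjam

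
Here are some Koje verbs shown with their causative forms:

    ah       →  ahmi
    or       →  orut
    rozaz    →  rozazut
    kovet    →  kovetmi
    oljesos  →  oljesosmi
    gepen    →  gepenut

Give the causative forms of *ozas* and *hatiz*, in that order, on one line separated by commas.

Looking at the final consonant of each stem: -mi when the stem ends in a voiceless consonant (*ah*, *kovet*, *oljesos*); -ut when the stem ends in a voiced consonant (*or*, *rozaz*, *gepen*).
*ozas*: final consonant = /s/, voiceless → -mi → *ozasmi*.
*hatiz*: final consonant = /z/, voiced → -ut → *hatizut*.

ozasmi, hatizut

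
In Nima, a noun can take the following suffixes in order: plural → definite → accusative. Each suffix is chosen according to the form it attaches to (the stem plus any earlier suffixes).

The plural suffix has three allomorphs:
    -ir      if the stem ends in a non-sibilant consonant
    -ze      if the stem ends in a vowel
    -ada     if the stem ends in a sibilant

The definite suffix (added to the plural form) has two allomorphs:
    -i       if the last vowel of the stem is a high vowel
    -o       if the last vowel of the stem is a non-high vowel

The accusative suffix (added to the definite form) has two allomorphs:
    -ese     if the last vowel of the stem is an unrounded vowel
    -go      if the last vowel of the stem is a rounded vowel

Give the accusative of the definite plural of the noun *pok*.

pokiriese

*pok* — final sound /k/ (a non-sibilant consonant) → -ir → *pokir*.
The plural form *pokir*: last vowel = /i/, a high vowel → -i → *pokiri*.
The definite form *pokiri*: last vowel = /i/, an unrounded vowel → -ese → *pokiriese*.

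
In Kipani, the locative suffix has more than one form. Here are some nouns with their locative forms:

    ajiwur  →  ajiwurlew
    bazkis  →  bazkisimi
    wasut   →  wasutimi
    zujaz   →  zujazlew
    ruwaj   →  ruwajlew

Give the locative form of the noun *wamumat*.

The suffix is conditioned by the final consonant: -imi when the stem ends in a voiceless consonant (*bazkis*, *wasut*); -lew when the stem ends in a voiced consonant (*ajiwur*, *zujaz*, *ruwaj*).
The final consonant of *wamumat* is /t/, which is voiceless, so the suffix is -imi, giving *wamumatimi*.

wamumatimi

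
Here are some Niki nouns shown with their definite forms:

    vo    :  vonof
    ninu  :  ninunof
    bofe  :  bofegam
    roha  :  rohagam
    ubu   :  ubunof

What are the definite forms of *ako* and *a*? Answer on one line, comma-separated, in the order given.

Looking at the last vowel of each stem: -nof when the last vowel of the stem is a rounded vowel (*vo*, *ninu*, *ubu*); -gam when the last vowel of the stem is an unrounded vowel (*bofe*, *roha*).
*ako*: last vowel = /o/, a rounded vowel → -nof → *akonof*.
*a*: last vowel = /a/, an unrounded vowel → -gam → *agam*.

akonof, agam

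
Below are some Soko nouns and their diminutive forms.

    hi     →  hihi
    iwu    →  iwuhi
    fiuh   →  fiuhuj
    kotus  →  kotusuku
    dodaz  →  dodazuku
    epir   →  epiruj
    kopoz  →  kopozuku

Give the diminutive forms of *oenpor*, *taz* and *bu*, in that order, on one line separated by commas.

The pattern is sibilance of the final sound: -uku when the stem ends in a sibilant (*kotus*, *dodaz*, *kopoz*); -uj when the stem ends in a non-sibilant consonant (*fiuh*, *epir*); -hi when the stem ends in a vowel (*hi*, *iwu*).
*oenpor*: final sound = /r/, a non-sibilant consonant → -uj → *oenporuj*.
*taz* — final sound /z/ (a sibilant) → -uku → *tazuku*.
The final sound of *bu* is /u/, which is a vowel, so the suffix is -hi, giving *buhi*.

oenporuj, tazuku, buhi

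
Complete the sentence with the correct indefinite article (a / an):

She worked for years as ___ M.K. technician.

an

The indefinite article is chosen by the initial *sound* of the following word, not its spelling.
The initialism *M.K.* is read letter by letter; the first letter, M, is pronounced /ɛm/, which begins with a vowel sound.
So the article is *an*: She worked for years as an M.K. technician.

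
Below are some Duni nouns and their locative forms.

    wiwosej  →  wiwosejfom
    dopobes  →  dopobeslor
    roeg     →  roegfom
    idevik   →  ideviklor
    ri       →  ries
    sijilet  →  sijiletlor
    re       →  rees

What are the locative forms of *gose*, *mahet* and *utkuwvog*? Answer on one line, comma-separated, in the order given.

The suffix is conditioned by the final sound: -lor when the stem ends in a voiceless consonant (*dopobes*, *idevik*, *sijilet*); -fom when the stem ends in a voiced consonant (*wiwosej*, *roeg*); -es when the stem ends in a vowel (*ri*, *re*).
*gose*: final sound = /e/, a vowel → -es → *gosees*.
Since the final sound of *mahet* is /t/ (a voiceless consonant), it takes -lor, giving *mahetlor*.
*utkuwvog*: final sound = /g/, a voiced consonant → -fom → *utkuwvogfom*.

gosees, mahetlor, utkuwvogfom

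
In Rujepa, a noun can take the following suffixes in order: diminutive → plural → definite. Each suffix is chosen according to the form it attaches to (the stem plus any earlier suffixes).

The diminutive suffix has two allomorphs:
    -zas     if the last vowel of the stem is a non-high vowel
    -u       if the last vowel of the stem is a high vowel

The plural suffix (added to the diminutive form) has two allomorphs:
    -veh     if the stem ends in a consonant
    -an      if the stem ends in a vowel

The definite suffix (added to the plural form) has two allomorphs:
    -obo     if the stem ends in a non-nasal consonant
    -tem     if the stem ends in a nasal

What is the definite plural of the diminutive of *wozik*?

Since the last vowel of *wozik* is /i/ (a high vowel), it takes -u, giving *woziku*.
The diminutive form *woziku* — final sound /u/ (a vowel) → -an → *wozikuan*.
The plural form *wozikuan* — final consonant /n/ (a nasal) → -tem → *wozikuantem*.

wozikuantem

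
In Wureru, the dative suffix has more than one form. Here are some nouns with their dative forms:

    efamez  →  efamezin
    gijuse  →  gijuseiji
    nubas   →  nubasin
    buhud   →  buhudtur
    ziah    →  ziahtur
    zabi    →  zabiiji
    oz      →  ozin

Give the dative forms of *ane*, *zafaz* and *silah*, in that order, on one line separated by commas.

The suffix is conditioned by the final sound: -in when the stem ends in a sibilant (*efamez*, *nubas*, *oz*); -tur when the stem ends in a non-sibilant consonant (*buhud*, *ziah*); -iji when the stem ends in a vowel (*gijuse*, *zabi*).
*ane* — final sound /e/ (a vowel) → -iji → *aneiji*.
Since the final sound of *zafaz* is /z/ (a sibilant), it takes -in, giving *zafazin*.
The final sound of *silah* is /h/, which is a non-sibilant consonant, so the suffix is -tur, giving *silahtur*.

aneiji, zafazin, silahtur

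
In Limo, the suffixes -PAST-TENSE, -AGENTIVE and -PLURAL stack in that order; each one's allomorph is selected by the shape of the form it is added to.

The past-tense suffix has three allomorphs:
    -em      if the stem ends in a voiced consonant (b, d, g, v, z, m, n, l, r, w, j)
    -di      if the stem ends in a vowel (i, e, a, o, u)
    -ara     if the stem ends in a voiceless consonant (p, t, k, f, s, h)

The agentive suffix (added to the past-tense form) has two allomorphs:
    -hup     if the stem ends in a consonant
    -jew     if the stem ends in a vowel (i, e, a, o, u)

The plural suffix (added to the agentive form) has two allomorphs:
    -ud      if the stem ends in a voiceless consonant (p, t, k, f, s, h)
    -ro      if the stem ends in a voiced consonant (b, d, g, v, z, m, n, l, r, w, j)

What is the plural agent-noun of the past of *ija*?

ijadijewro

Since the final sound of *ija* is /a/ (a vowel), it takes -di, giving *ijadi*.
Since the final sound of the past-tense form *ijadi* is /i/ (a vowel), it takes -jew, giving *ijadijew*.
The agentive form *ijadijew*: final consonant = /w/, voiced → -ro → *ijadijewro*.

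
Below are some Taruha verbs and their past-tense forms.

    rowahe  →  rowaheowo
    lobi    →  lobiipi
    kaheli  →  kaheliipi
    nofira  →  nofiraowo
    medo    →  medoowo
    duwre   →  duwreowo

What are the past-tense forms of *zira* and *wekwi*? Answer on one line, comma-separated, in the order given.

Looking at the last vowel of each stem: -ipi when the last vowel of the stem is a high vowel (*lobi*, *kaheli*); -owo when the last vowel of the stem is a non-high vowel (*rowahe*, *nofira*, *medo*, *duwre*).
*zira*: last vowel = /a/, a non-high vowel → -owo → *ziraowo*.
The last vowel of *wekwi* is /i/, which is a high vowel, so the suffix is -ipi, giving *wekwiipi*.

ziraowo, wekwiipi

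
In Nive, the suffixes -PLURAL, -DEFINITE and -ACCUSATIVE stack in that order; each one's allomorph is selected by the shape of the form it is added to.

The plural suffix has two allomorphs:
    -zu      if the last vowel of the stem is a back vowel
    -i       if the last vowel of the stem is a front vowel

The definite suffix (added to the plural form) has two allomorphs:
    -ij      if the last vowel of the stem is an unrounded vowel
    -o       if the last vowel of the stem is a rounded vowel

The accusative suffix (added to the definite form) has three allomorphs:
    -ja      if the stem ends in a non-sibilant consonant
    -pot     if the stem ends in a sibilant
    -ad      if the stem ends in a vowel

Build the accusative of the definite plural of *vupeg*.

vupegiijja

Since the last vowel of *vupeg* is /e/ (a front vowel), it takes -i, giving *vupegi*.
The plural form *vupegi* — last vowel /i/ (an unrounded vowel) → -ij → *vupegiij*.
The final sound of the definite form *vupegiij* is /j/, which is a non-sibilant consonant, so the accusative suffix is -ja, giving *vupegiijja*.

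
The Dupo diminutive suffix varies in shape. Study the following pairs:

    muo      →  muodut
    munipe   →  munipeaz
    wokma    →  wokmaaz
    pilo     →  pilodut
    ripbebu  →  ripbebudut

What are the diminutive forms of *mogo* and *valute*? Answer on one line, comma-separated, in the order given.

mogodut, valuteaz

The suffix is conditioned by the last vowel: -dut when the last vowel of the stem is a rounded vowel (*muo*, *pilo*, *ripbebu*); -az when the last vowel of the stem is an unrounded vowel (*munipe*, *wokma*).
Since the last vowel of *mogo* is /o/ (a rounded vowel), it takes -dut, giving *mogodut*.
The last vowel of *valute* is /e/, which is an unrounded vowel, so the suffix is -az, giving *valuteaz*.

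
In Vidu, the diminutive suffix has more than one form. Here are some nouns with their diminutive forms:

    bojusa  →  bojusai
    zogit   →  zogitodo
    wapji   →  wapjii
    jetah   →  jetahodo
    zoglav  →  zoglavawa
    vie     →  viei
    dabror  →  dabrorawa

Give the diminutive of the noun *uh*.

The pattern is voicing of the final sound: -odo when the stem ends in a voiceless consonant (*zogit*, *jetah*); -awa when the stem ends in a voiced consonant (*zoglav*, *dabror*); -i when the stem ends in a vowel (*bojusa*, *wapji*, *vie*).
The final sound of *uh* is /h/, which is a voiceless consonant, so the suffix is -odo, giving *uhodo*.

uhodo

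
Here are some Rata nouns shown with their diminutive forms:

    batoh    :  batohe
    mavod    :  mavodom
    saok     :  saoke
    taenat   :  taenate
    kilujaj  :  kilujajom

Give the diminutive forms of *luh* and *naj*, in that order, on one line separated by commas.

The alternation tracks the final consonant of the stem — -e when the stem ends in a voiceless consonant (*batoh*, *saok*, *taenat*); -om when the stem ends in a voiced consonant (*mavod*, *kilujaj*).
Since the final consonant of *luh* is /h/ (voiceless), it takes -e, giving *luhe*.
Since the final consonant of *naj* is /j/ (voiced), it takes -om, giving *najom*.

luhe, najom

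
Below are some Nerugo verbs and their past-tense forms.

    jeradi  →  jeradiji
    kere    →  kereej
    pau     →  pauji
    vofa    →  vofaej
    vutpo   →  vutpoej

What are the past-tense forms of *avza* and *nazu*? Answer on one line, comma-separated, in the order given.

The pattern is height harmony: -ji when the last vowel of the stem is a high vowel (*jeradi*, *pau*); -ej when the last vowel of the stem is a non-high vowel (*kere*, *vofa*, *vutpo*).
*avza*: last vowel = /a/, a non-high vowel → -ej → *avzaej*.
Since the last vowel of *nazu* is /u/ (a high vowel), it takes -ji, giving *nazuji*.

avzaej, nazuji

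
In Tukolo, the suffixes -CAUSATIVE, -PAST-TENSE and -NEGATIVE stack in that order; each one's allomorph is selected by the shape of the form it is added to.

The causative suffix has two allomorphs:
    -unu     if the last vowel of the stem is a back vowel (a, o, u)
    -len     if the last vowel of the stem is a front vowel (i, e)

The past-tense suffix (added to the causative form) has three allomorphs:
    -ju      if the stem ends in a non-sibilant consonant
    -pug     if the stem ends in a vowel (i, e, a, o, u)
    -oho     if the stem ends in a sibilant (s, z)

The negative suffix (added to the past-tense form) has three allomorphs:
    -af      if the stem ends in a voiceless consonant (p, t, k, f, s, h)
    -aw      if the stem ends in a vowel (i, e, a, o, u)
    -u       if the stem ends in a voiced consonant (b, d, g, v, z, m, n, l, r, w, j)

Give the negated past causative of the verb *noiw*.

The last vowel of *noiw* is /i/, which is a front vowel, so the causative suffix is -len, giving *noiwlen*.
Since the final sound of the causative form *noiwlen* is /n/ (a non-sibilant consonant), it takes -ju, giving *noiwlenju*.
Since the final sound of the past-tense form *noiwlenju* is /u/ (a vowel), it takes -aw, giving *noiwlenjuaw*.

noiwlenjuaw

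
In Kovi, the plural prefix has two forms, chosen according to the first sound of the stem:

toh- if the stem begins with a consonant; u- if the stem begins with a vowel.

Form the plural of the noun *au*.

*au* — first sound /a/ (a vowel) → u- → *uau*.

uau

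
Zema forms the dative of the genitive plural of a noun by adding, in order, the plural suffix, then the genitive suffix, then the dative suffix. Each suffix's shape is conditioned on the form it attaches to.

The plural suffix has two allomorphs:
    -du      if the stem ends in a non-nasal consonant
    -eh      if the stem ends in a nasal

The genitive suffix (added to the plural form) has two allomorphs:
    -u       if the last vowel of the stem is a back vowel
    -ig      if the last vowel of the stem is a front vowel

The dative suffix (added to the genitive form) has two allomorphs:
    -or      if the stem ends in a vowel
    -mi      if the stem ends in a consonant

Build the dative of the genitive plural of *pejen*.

pejenehigmi

The final consonant of *pejen* is /n/, which is a nasal, so the plural suffix is -eh, giving *pejeneh*.
Since the last vowel of the plural form *pejeneh* is /e/ (a front vowel), it takes -ig, giving *pejenehig*.
The genitive form *pejenehig* — final sound /g/ (a consonant) → -mi → *pejenehigmi*.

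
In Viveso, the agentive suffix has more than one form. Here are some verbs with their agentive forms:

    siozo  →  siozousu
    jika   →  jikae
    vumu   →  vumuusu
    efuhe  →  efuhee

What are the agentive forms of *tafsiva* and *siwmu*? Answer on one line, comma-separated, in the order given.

Looking at the last vowel of each stem: -usu when the last vowel of the stem is a rounded vowel (*siozo*, *vumu*); -e when the last vowel of the stem is an unrounded vowel (*jika*, *efuhe*).
*tafsiva* — last vowel /a/ (an unrounded vowel) → -e → *tafsivae*.
*siwmu* — last vowel /u/ (a rounded vowel) → -usu → *siwmuusu*.

tafsivae, siwmuusu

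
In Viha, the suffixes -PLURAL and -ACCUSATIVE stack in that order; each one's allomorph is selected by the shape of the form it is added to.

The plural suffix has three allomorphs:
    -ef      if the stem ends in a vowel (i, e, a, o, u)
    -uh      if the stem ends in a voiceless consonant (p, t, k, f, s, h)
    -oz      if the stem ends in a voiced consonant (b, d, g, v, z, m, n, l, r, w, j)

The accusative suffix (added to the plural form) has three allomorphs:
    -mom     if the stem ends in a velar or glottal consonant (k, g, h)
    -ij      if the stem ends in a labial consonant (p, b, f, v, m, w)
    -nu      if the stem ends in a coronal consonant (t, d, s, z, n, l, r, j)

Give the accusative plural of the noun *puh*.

puhuhmom

The final sound of *puh* is /h/, which is a voiceless consonant, so the plural suffix is -uh, giving *puhuh*.
The plural form *puhuh*: final consonant = /h/, velar/glottal → -mom → *puhuhmom*.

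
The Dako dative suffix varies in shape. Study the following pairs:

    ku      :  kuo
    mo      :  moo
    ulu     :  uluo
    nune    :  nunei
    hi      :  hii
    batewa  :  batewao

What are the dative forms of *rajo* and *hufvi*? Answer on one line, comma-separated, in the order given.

The pattern is front/back vowel harmony: -i when the last vowel of the stem is a front vowel (*nune*, *hi*); -o when the last vowel of the stem is a back vowel (*ku*, *mo*, *ulu*, *batewa*).
*rajo* — last vowel /o/ (a back vowel) → -o → *rajoo*.
Since the last vowel of *hufvi* is /i/ (a front vowel), it takes -i, giving *hufvii*.

rajoo, hufvii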